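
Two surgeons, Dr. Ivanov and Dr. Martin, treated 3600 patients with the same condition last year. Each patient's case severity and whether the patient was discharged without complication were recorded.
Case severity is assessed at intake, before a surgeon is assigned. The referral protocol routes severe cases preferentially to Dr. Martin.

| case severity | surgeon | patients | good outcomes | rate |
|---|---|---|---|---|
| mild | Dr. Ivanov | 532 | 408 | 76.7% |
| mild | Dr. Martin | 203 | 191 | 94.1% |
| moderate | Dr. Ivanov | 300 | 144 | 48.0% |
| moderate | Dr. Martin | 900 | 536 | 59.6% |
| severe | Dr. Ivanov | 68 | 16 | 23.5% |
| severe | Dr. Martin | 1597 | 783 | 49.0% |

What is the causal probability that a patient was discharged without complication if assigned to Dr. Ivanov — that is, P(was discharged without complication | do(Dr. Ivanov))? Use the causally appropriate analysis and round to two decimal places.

0.43

The stratified and pooled comparisons disagree (Dr. Martin wins within each case severity; Dr. Ivanov wins overall), so the answer turns on the causal role of case severity.
Case severity differs across surgeons for reasons unrelated to any effect of the surgeon itself, and it separately predicts the outcome — a classic confounder. We must compare within case severity levels.
Standardising Dr. Ivanov to the population case severity mix: 0.204·408/532 + 0.333·144/300 + 0.463·16/68 = 0.425.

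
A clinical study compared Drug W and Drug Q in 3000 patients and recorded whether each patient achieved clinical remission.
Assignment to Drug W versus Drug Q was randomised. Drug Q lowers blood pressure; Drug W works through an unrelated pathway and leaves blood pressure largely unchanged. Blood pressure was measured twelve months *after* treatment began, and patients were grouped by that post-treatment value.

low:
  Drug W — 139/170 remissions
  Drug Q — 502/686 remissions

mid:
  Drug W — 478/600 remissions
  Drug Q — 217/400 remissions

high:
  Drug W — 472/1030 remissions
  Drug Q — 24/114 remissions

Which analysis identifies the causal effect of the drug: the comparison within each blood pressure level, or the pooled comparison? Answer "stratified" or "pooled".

pooled

Blood pressure lies on the pathway drug → blood pressure → outcome, so adjusting for it blocks the indirect effect. For the total causal effect of drug, use the unadjusted pooled rates.
Pooled: Drug W 60.5% vs Drug Q 61.9%; Drug Q is higher overall.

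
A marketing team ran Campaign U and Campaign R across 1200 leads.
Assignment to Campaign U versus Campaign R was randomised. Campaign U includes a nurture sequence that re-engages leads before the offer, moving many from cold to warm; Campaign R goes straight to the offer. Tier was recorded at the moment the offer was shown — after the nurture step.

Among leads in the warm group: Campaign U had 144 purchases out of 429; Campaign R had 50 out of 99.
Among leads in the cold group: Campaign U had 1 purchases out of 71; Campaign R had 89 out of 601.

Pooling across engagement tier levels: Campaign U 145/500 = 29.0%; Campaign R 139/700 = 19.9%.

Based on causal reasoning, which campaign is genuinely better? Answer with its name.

Because the campaign influences engagement tier, engagement tier is a post-treatment mediator, not a confounder. Stratifying on it would bias the estimate; the causal effect is the crude pooled difference.
Pooled: Campaign U 29.0% vs Campaign R 19.9%; Campaign U is higher overall.

Campaign U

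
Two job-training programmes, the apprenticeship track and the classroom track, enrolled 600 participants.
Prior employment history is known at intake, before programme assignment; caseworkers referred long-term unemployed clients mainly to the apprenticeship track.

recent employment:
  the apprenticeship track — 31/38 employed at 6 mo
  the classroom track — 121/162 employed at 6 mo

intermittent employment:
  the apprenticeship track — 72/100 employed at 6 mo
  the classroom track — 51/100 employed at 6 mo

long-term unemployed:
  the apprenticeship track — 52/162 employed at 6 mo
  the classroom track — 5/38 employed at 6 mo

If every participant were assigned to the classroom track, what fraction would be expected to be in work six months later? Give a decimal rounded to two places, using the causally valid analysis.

The stratified and pooled comparisons disagree (the apprenticeship track wins within each prior employment history; the classroom track wins overall), so the answer turns on the causal role of prior employment history.
Since prior employment history is a pre-existing factor (not a product of the programme) and it affects the outcome on its own, it is a confounder. The stratified rates, not the pooled rate, identify the causal effect.
Standardising the classroom track to the population prior employment history mix: 0.333·121/162 + 0.333·51/100 + 0.333·5/38 = 0.463.

0.46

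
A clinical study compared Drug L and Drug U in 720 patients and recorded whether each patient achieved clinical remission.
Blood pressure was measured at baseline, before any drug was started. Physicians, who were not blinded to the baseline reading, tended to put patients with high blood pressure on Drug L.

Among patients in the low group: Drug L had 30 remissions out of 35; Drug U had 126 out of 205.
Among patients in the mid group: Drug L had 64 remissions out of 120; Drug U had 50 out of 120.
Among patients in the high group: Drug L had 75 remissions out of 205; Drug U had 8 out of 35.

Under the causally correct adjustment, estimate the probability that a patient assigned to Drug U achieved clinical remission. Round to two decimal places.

The stratified and pooled comparisons disagree (Drug L wins within each blood pressure; Drug U wins overall), so the answer turns on the causal role of blood pressure.
Blood pressure is set before the drug has any effect — it is not caused by the drug — and it independently drives the outcome. That makes it a confounder, so the causal comparison is within blood pressure levels.
Standardising Drug U to the population blood pressure mix: 0.333·126/205 + 0.333·50/120 + 0.333·8/35 = 0.420.

0.42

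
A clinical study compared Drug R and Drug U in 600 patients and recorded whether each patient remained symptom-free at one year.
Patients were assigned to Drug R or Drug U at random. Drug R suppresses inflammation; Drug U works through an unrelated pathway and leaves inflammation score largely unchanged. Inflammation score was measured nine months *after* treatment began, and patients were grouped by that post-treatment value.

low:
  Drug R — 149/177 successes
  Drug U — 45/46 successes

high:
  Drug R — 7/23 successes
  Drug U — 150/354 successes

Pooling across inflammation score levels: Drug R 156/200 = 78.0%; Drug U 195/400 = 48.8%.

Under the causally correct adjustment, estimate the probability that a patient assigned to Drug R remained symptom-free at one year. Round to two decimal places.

Stratifying would compare drugs among patients the drugs themselves sorted into inflammation score groups — a form of selection on an intermediate. The unconditioned pooled rates give the total causal effect.
So P(outcome | do(Drug R)) is just the pooled rate for Drug R: 156/200 = 0.780.

0.78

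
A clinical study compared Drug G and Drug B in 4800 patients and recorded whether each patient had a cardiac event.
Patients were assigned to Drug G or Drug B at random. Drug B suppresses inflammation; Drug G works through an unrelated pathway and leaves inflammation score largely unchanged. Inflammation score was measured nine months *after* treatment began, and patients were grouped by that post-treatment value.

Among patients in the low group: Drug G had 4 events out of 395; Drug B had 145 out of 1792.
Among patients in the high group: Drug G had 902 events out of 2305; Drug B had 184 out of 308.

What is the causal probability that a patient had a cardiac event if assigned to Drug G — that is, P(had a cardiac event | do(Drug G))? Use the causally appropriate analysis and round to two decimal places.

0.34

The inflammation score-specific comparison favours Drug G throughout, but the pooled figures favour Drug B. The question is whether to condition on inflammation score.
Inflammation score here is a post-treatment variable shaped by the drug; conditioning on it would introduce bias rather than remove it. The overall comparison is the causal one.
So P(outcome | do(Drug G)) is just the pooled rate for Drug G: 906/2700 = 0.336.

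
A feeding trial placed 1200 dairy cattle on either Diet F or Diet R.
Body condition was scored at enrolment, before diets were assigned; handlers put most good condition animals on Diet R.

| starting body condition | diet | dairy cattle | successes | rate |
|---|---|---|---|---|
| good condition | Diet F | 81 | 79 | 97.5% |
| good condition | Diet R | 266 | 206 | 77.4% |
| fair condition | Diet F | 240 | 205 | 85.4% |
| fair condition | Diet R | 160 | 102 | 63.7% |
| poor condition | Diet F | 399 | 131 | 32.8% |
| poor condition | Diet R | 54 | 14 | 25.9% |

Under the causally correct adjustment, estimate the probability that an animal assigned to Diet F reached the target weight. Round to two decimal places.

Diet F is higher inside every starting body condition stratum but Diet R is higher in aggregate. Whether to stratify depends on how starting body condition relates to the diet.
Since starting body condition is a pre-existing factor (not a product of the diet) and it affects the outcome on its own, it is a confounder. The stratified rates, not the pooled rate, identify the causal effect.
Standardising Diet F to the population starting body condition mix: 0.289·79/81 + 0.333·205/240 + 0.378·131/399 = 0.691.

0.69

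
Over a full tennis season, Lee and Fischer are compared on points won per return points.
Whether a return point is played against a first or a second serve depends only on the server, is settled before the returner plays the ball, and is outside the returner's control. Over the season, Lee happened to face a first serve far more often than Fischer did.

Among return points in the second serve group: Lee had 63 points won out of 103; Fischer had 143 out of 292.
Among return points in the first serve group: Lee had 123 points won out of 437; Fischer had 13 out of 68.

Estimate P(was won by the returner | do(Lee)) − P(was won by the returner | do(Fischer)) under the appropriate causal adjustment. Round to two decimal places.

+0.10

Lee is higher inside every serve type stratum but Fischer is higher in aggregate. Whether to stratify depends on how serve type relates to the player.
Serve type differs across players for reasons unrelated to any effect of the player itself, and it separately predicts the outcome — a classic confounder. We must compare within serve type levels.
Adjusting over the population distribution of serve type: 0.439·(0.612−0.490) + 0.561·(0.281−0.191) = +0.104.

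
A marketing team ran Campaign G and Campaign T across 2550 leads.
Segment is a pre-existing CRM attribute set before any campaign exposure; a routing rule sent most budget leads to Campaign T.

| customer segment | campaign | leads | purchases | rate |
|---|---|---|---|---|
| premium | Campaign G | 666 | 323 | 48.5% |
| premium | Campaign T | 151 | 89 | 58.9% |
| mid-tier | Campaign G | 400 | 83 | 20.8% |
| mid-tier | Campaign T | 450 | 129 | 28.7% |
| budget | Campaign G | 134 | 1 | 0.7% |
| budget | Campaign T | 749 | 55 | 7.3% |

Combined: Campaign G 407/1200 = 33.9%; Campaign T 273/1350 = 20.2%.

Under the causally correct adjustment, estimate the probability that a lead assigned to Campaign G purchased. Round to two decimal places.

0.23

The customer segment-specific comparison favours Campaign T throughout, but the pooled figures favour Campaign G. The question is whether to condition on customer segment.
Since customer segment is a pre-existing factor (not a product of the campaign) and it affects the outcome on its own, it is a confounder. The stratified rates, not the pooled rate, identify the causal effect.
Standardising Campaign G to the population customer segment mix: 0.320·323/666 + 0.333·83/400 + 0.346·1/134 = 0.227.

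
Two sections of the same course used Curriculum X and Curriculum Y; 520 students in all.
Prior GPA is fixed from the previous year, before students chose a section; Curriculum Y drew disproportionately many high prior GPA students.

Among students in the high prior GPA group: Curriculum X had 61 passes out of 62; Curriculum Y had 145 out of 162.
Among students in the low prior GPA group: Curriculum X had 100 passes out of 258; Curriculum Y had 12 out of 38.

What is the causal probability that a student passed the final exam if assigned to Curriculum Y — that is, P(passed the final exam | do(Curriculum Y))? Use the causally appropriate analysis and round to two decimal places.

0.57

The stratified and pooled comparisons disagree (Curriculum X wins within each prior GPA band; Curriculum Y wins overall), so the answer turns on the causal role of prior GPA band.
Nothing the teaching method does changes prior GPA band; the imbalance is an allocation artefact. With prior GPA band also predicting the outcome, the pooled figure is confounded, and the within-stratum comparison is the causal one.
Standardising Curriculum Y to the population prior GPA band mix: 0.431·145/162 + 0.569·12/38 = 0.565.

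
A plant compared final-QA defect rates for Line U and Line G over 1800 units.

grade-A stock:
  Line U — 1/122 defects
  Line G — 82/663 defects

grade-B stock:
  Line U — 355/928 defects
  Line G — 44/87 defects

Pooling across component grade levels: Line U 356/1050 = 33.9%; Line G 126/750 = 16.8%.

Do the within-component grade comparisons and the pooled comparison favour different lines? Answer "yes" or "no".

Within each component grade level (grade-A stock 0.8% vs 12.4%; grade-B stock 38.3% vs 50.6%), Line U has the lower rate every time. Pooled: 33.9% vs 16.8% — Line G has the lower rate overall. The two comparisons disagree.

yes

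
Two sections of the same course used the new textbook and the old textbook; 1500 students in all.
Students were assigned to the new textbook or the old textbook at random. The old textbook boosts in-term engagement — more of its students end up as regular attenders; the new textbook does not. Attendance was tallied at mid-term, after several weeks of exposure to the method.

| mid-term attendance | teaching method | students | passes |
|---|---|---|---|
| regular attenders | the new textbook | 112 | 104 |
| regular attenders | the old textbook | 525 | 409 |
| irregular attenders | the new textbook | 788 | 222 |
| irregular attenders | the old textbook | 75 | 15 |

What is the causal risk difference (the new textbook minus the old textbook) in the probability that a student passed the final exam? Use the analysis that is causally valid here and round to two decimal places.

-0.34

Mid-term attendance here is a post-treatment variable shaped by the teaching method; conditioning on it would introduce bias rather than remove it. The overall comparison is the causal one.
The causal difference is the pooled difference: 0.362 − 0.707 = -0.344.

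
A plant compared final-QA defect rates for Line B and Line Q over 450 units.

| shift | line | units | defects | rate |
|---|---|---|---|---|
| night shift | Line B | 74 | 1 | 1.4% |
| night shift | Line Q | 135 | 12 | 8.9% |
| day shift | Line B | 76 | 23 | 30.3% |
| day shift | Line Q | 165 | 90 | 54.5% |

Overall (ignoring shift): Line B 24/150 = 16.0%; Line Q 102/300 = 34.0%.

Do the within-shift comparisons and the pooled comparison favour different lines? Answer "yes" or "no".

no

Within each shift level (night shift 1.4% vs 8.9%; day shift 30.3% vs 54.5%), Line B has the lower rate every time. Pooled: 16.0% vs 34.0% — Line B has the lower rate overall. They agree.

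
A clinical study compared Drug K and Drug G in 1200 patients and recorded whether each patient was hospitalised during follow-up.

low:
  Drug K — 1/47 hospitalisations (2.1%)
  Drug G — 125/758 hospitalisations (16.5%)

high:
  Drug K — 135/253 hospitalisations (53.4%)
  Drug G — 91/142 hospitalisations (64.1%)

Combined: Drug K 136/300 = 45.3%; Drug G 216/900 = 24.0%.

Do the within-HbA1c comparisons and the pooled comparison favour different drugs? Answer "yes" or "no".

Within each HbA1c level (low 2.1% vs 16.5%; high 53.4% vs 64.1%), Drug K has the lower rate every time. Pooled: 45.3% vs 24.0% — Drug G has the lower rate overall. The two comparisons disagree.

yes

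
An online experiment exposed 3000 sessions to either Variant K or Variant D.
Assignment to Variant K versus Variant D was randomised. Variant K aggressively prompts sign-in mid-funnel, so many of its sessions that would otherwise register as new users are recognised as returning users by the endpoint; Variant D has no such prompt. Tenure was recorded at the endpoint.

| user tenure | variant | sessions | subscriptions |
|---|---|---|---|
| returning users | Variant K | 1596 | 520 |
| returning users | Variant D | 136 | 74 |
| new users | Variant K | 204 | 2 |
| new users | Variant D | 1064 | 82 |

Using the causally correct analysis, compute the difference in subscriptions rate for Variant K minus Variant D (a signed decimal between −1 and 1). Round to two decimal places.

+0.16

User tenure here is a post-treatment variable shaped by the variant; conditioning on it would introduce bias rather than remove it. The overall comparison is the causal one.
The causal difference is the pooled difference: 0.290 − 0.130 = +0.160.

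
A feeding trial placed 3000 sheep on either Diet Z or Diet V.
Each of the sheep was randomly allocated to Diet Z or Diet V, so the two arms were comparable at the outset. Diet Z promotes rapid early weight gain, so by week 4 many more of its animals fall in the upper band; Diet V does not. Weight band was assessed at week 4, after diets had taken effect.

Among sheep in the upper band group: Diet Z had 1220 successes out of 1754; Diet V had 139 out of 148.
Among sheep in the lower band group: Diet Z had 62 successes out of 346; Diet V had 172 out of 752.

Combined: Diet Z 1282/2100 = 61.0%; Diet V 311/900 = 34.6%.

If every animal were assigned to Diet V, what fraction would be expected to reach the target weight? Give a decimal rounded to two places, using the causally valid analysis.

0.35

Stratifying would compare diets among sheep the diets themselves sorted into week-4 weight band groups — a form of selection on an intermediate. The unconditioned pooled rates give the total causal effect.
So P(outcome | do(Diet V)) is just the pooled rate for Diet V: 311/900 = 0.346.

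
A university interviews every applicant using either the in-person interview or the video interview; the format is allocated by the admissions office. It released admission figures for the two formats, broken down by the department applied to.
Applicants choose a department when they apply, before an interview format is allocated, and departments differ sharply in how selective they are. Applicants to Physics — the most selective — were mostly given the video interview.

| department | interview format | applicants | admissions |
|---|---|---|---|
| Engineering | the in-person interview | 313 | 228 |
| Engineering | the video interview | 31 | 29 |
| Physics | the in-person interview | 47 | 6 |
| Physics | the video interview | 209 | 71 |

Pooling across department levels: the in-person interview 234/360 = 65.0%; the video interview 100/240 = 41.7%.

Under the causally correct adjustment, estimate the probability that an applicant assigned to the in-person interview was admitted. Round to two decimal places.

0.47

The stratified and pooled comparisons disagree (the video interview wins within each department; the in-person interview wins overall), so the answer turns on the causal role of department.
Department differs across interview formats for reasons unrelated to any effect of the interview format itself, and it separately predicts the outcome — a classic confounder. We must compare within department levels.
Standardising the in-person interview to the population department mix: 0.573·228/313 + 0.427·6/47 = 0.472.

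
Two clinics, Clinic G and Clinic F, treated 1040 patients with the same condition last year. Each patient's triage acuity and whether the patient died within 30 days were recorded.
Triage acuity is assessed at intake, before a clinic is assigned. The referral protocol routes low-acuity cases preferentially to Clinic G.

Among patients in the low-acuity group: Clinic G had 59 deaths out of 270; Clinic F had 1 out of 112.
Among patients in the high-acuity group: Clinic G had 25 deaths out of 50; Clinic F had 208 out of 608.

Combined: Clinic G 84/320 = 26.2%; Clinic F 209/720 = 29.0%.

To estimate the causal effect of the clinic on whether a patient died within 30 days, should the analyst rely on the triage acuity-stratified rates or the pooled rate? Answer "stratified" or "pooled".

stratified

Here triage acuity is a common cause — it drives both which clinic a case falls under and the outcome. The crude comparison mixes populations; the stratum-specific rates are the causally relevant ones.
Within each level — low-acuity: 21.9% vs 0.9%; high-acuity: 50.0% vs 34.2% — Clinic F is lower every time.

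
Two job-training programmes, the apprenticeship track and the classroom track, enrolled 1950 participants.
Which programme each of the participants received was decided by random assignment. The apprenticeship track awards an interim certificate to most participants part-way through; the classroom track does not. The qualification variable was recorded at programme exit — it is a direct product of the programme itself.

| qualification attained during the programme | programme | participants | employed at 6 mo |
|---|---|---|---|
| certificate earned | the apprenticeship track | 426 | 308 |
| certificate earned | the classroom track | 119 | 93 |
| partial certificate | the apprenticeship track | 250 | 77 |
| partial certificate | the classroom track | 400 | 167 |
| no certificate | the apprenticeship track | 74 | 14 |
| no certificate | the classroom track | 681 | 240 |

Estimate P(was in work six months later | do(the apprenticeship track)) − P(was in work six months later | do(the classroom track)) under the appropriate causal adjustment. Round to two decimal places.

+0.12

The stratified and pooled comparisons disagree (the classroom track wins within each qualification attained during the programme; the apprenticeship track wins overall), so the answer turns on the causal role of qualification attained during the programme.
Qualification attained during the programme lies on the pathway programme → qualification attained during the programme → outcome, so adjusting for it blocks the indirect effect. For the total causal effect of programme, use the unadjusted pooled rates.
The causal difference is the pooled difference: 0.532 − 0.417 = +0.115.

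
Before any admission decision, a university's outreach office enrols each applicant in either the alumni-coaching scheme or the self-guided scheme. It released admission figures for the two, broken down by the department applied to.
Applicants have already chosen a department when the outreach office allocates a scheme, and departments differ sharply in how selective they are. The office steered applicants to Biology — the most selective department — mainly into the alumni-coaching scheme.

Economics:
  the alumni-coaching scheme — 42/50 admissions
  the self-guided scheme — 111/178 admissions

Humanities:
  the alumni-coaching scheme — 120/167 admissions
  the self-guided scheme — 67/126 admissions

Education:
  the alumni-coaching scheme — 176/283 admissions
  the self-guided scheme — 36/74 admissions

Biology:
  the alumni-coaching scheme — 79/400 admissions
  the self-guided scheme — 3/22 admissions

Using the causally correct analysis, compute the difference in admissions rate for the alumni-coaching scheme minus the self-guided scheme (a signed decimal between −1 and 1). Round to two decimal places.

Department differs across outreach schemes for reasons unrelated to any effect of the outreach scheme itself, and it separately predicts the outcome — a classic confounder. We must compare within department levels.
Adjusting over the population distribution of department: 0.175·(0.840−0.624) + 0.225·(0.719−0.532) + 0.275·(0.622−0.486) + 0.325·(0.198−0.136) = +0.137.

+0.14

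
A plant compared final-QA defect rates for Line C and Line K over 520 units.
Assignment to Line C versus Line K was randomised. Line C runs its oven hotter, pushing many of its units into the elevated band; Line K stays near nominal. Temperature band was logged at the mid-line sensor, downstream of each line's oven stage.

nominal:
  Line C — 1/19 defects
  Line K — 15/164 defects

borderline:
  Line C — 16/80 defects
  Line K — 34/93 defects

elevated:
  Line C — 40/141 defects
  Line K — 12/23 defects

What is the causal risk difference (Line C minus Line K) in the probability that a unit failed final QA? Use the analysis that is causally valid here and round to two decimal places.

Stratifying would compare lines among units the lines themselves sorted into in-process temperature band groups — a form of selection on an intermediate. The unconditioned pooled rates give the total causal effect.
The causal difference is the pooled difference: 0.237 − 0.218 = +0.020.

+0.02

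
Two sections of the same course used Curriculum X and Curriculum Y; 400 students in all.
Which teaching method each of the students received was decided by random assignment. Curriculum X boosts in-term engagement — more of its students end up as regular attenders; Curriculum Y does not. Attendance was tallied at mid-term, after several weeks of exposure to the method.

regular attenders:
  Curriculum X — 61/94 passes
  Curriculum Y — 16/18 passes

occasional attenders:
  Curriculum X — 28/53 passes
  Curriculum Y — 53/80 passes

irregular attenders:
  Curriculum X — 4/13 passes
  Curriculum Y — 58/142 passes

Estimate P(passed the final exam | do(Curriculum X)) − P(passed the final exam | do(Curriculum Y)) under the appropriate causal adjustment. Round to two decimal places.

The mid-term attendance-specific comparison favours Curriculum Y throughout, but the pooled figures favour Curriculum X. The question is whether to condition on mid-term attendance.
Because the teaching method influences mid-term attendance, mid-term attendance is a post-treatment mediator, not a confounder. Stratifying on it would bias the estimate; the causal effect is the crude pooled difference.
The causal difference is the pooled difference: 0.581 − 0.529 = +0.052.

+0.05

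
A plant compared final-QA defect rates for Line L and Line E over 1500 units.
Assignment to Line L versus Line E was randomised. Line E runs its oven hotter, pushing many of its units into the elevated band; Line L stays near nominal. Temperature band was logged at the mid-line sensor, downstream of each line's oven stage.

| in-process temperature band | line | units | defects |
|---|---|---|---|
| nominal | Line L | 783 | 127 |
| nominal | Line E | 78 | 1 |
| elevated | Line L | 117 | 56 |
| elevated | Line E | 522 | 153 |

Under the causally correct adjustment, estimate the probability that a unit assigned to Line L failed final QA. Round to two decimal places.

0.20

The stratified and pooled comparisons disagree (Line E wins within each in-process temperature band; Line L wins overall), so the answer turns on the causal role of in-process temperature band.
Stratifying would compare lines among units the lines themselves sorted into in-process temperature band groups — a form of selection on an intermediate. The unconditioned pooled rates give the total causal effect.
So P(outcome | do(Line L)) is just the pooled rate for Line L: 183/900 = 0.203.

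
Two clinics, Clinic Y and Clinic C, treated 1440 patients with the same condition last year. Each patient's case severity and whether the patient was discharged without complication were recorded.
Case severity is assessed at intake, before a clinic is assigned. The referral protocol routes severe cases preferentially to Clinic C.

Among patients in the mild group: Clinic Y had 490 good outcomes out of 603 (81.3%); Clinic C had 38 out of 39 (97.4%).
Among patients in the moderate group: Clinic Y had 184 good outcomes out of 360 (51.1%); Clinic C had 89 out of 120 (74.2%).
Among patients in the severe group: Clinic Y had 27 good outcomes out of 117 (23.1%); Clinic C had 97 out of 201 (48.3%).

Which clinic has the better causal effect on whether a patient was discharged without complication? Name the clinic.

Within every case severity level Clinic C has the higher rate, yet pooled Clinic Y does — Simpson's reversal.
The imbalance in case severity arose from how patients were allocated, not from anything the clinic did; and case severity independently affects the outcome. The pooled gap is confounded — condition on case severity.
Within each level — mild: 81.3% vs 97.4%; moderate: 51.1% vs 74.2%; severe: 23.1% vs 48.3% — Clinic C is higher every time.

Clinic C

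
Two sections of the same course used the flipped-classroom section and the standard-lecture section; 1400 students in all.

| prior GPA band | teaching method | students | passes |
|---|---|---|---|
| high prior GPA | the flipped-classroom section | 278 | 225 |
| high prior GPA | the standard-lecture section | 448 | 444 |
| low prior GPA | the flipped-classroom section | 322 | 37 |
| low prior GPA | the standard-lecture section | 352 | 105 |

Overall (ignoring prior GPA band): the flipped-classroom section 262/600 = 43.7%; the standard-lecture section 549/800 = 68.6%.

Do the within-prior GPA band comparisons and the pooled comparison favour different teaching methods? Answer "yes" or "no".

Within each prior GPA band level (high prior GPA 80.9% vs 99.1%; low prior GPA 11.5% vs 29.8%), the standard-lecture section has the higher rate every time. Pooled: 43.7% vs 68.6% — the standard-lecture section has the higher rate overall. They agree.

no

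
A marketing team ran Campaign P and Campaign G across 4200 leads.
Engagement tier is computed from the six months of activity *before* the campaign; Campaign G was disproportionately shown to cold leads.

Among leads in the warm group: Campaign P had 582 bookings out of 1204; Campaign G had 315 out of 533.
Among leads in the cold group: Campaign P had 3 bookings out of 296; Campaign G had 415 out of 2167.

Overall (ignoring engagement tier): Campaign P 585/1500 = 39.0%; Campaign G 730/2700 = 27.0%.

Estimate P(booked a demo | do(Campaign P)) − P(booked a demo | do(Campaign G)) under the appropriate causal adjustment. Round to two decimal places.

Since engagement tier is a pre-existing factor (not a product of the campaign) and it affects the outcome on its own, it is a confounder. The stratified rates, not the pooled rate, identify the causal effect.
Adjusting over the population distribution of engagement tier: 0.414·(0.483−0.591) + 0.586·(0.010−0.192) = -0.151.

-0.15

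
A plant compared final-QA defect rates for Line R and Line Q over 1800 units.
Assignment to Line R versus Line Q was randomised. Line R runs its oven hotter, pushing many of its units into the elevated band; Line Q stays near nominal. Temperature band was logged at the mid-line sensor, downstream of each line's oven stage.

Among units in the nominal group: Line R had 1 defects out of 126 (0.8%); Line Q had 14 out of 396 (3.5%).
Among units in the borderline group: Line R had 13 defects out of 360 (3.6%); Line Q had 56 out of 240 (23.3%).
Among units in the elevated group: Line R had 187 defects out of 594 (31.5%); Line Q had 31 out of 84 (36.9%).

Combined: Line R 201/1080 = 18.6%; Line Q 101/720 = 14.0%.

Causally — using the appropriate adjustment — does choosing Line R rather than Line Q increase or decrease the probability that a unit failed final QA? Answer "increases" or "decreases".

increases

In-process temperature band is recorded after the line and is itself shifted by it — it sits on the causal path from line to outcome. Conditioning on a mediator would strip out part of the effect we want; the pooled comparison gives the total causal effect.
Pooled: Line R 18.6% vs Line Q 14.0%; Line Q is lower overall.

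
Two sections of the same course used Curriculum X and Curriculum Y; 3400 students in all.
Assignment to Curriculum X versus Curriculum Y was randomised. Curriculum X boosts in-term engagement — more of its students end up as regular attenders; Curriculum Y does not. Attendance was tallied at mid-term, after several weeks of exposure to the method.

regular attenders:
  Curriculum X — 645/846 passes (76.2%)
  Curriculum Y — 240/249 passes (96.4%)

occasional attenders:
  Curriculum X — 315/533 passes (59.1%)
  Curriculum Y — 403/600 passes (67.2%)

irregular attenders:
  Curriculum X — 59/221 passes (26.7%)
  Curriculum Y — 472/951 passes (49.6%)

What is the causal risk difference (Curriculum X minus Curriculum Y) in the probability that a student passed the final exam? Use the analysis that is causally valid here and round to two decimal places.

The stratified and pooled comparisons disagree (Curriculum Y wins within each mid-term attendance; Curriculum X wins overall), so the answer turns on the causal role of mid-term attendance.
Mid-term attendance is downstream of the teaching method. One should not condition on a consequence of treatment, so the overall rates are the right comparison.
The causal difference is the pooled difference: 0.637 − 0.619 = +0.017.

+0.02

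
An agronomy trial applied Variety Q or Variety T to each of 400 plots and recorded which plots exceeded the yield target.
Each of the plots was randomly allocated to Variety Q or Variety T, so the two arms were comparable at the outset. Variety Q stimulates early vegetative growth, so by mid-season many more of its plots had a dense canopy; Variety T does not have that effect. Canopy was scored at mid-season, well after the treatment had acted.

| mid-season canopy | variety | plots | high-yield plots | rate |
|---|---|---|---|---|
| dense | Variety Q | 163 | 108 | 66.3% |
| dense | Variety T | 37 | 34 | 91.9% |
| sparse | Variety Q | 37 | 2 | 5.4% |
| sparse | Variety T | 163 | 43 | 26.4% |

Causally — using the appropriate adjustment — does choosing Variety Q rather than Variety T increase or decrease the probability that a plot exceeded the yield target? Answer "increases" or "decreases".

increases

The distribution of mid-season canopy is itself part of what the variety does — it is an intermediate outcome. Holding it fixed would remove that part of the effect; the total effect is the pooled difference.
Pooled: Variety Q 55.0% vs Variety T 38.5%; Variety Q is higher overall.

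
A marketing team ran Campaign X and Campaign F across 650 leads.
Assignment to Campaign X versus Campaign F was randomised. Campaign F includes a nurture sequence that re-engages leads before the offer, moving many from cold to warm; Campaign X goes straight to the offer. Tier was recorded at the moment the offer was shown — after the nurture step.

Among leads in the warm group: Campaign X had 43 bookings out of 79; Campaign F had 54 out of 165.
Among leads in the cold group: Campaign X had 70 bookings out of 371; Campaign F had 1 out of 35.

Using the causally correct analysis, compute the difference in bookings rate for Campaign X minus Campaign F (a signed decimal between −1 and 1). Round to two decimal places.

-0.02

The engagement tier-specific comparison favours Campaign X throughout, but the pooled figures favour Campaign F. The question is whether to condition on engagement tier.
Because the campaign influences engagement tier, engagement tier is a post-treatment mediator, not a confounder. Stratifying on it would bias the estimate; the causal effect is the crude pooled difference.
The causal difference is the pooled difference: 0.251 − 0.275 = -0.024.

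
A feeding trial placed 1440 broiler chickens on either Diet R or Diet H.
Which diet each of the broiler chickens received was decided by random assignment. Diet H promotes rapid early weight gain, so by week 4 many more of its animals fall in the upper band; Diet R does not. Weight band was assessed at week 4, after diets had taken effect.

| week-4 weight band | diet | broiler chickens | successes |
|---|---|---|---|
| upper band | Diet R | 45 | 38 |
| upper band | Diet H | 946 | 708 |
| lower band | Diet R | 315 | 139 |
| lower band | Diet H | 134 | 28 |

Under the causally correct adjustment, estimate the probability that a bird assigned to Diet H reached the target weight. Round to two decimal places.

0.68

Week-4 weight band is downstream of the diet. One should not condition on a consequence of treatment, so the overall rates are the right comparison.
So P(outcome | do(Diet H)) is just the pooled rate for Diet H: 736/1080 = 0.681.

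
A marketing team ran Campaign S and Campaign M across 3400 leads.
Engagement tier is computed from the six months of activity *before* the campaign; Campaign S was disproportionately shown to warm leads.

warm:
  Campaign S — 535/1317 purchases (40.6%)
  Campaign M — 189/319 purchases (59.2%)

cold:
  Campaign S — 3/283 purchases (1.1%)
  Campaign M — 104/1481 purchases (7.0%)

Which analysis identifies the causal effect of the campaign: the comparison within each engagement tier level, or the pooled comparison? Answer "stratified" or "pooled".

The engagement tier-specific comparison favours Campaign M throughout, but the pooled figures favour Campaign S. The question is whether to condition on engagement tier.
Here engagement tier is a common cause — it drives both which campaign a case falls under and the outcome. The crude comparison mixes populations; the stratum-specific rates are the causally relevant ones.
Within each level — warm: 40.6% vs 59.2%; cold: 1.1% vs 7.0% — Campaign M is higher every time.

stratified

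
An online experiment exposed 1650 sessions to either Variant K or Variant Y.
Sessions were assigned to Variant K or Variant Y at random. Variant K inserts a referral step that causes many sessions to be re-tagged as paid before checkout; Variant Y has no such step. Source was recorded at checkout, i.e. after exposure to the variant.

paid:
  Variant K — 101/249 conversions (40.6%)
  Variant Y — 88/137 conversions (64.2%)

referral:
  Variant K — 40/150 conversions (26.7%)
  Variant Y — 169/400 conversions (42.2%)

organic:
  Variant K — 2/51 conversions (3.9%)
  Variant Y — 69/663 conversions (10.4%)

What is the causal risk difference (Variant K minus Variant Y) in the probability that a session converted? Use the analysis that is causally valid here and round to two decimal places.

+0.05

Traffic source here is a post-treatment variable shaped by the variant; conditioning on it would introduce bias rather than remove it. The overall comparison is the causal one.
The causal difference is the pooled difference: 0.318 − 0.272 = +0.046.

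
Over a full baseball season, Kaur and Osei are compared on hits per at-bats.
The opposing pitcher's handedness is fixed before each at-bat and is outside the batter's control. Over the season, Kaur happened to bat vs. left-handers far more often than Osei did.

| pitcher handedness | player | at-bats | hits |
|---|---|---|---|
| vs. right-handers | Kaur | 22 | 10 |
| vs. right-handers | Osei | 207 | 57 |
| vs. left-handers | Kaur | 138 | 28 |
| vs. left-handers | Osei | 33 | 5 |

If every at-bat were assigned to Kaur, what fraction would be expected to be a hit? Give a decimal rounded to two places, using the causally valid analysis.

Within every pitcher handedness level Kaur has the higher rate, yet pooled Osei does — Simpson's reversal.
Pitcher handedness satisfies the back-door criterion: it is not a descendant of the player, and it blocks the spurious path from player to outcome. Adjusting for it (i.e., using the within-pitcher handedness rates) gives the causal effect.
Standardising Kaur to the population pitcher handedness mix: 0.573·10/22 + 0.427·28/138 = 0.347.

0.35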